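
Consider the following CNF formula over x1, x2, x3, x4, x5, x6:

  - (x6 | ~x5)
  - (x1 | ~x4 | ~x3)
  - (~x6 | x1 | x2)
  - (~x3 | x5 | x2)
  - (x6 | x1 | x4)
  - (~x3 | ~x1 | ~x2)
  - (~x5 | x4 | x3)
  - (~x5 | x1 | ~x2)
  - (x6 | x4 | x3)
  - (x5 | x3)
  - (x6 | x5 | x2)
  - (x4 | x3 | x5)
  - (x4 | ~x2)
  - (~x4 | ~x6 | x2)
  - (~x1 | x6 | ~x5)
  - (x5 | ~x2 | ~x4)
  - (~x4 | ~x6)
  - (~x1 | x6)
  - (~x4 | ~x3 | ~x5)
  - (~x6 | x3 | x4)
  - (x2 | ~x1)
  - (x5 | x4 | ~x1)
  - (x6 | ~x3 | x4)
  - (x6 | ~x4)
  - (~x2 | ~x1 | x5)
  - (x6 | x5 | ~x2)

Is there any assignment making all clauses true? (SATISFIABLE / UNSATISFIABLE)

x4 = True:
  propagation gives x6=False; an empty clause results — contradiction.
x4 = False:
  propagation gives x2=False, x1=False, x6=False; an empty clause results — contradiction.
Every branch closes, so no satisfying assignment exists.

UNSATISFIABLE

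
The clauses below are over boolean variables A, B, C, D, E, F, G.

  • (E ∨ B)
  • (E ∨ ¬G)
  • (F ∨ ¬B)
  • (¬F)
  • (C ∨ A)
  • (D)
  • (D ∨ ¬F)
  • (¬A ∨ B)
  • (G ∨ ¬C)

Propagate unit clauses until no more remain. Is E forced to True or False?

(¬F) stands alone — F = False.
(¬B ∨ F): since F = False, the clause reduces to (¬B). B = False.
(B ∨ E) with B = False leaves only E, so E = True.

True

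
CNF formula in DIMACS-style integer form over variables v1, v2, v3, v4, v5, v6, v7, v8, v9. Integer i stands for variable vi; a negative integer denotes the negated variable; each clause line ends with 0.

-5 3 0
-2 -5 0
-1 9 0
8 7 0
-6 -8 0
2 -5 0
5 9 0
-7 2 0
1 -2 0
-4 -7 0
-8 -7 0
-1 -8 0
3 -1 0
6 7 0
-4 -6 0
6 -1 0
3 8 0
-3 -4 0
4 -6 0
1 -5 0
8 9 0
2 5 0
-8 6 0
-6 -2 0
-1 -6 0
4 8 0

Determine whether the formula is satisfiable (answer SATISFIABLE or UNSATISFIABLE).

UNSATISFIABLE

v6 = True:
  propagation gives v8=False, v7=True, v2=True; an empty clause results — contradiction.
v6 = False:
  propagation gives v7=True, v2=True, v5=False, v9=True; an empty clause results — contradiction.
Every branch closes, so no satisfying assignment exists.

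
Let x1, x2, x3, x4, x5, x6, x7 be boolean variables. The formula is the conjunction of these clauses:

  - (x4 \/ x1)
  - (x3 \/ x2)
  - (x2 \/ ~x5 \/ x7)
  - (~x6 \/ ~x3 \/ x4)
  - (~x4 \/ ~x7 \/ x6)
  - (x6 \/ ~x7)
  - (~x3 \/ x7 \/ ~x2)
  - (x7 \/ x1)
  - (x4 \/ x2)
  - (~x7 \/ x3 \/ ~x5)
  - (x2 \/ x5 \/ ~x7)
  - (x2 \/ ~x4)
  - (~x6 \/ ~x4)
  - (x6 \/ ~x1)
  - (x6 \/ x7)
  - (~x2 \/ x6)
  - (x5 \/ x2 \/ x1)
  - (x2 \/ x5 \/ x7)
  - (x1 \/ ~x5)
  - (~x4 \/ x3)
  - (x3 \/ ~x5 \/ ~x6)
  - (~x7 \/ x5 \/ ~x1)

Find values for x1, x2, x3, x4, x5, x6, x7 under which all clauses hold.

x1=True, x2=True, x3=False, x4=False, x5=False, x6=True, x7=False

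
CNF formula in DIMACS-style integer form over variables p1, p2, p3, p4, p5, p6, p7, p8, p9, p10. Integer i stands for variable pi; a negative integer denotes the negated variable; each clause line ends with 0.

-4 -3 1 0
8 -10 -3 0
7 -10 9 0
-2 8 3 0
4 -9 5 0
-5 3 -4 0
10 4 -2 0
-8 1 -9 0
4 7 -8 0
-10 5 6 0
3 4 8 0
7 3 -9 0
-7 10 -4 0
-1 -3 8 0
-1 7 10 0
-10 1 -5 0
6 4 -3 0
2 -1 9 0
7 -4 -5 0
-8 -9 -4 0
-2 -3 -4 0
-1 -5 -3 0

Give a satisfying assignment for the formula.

p1=T  p2=F  p3=F  p4=T  p5=F  p6=T  p7=T  p8=F  p9=T  p10=T

p6 occurs only positively in the remaining clauses — set p6 = True.
Set p1 = True and propagate.
Set p2 = False and propagate.
  then p9 is forced to True.
Try p3 = False.
  then p7 is forced to True.
For the remaining variables, p4 = True, p5 = False, p8 = False, p10 = True works.
Every clause has at least one true literal under this assignment.
Check each clause:
  1. (~p4 \/ p1 \/ ~p3) — p1 is true.
  2. (~p3 \/ ~p10 \/ p8) — ~p3 is true.
  3. (p9 \/ p7 \/ ~p10) — p9 is true.
  4. (p8 \/ p3 \/ ~p2) — ~p2 is true.
  5. (p4 \/ ~p9 \/ p5) — p4 is true.
  6. (p3 \/ ~p5 \/ ~p4) — ~p5 is true.
  7. (p10 \/ ~p2 \/ p4) — p10 is true.
  8. (~p8 \/ ~p9 \/ p1) — ~p8 is true.
  9. (p4 \/ ~p8 \/ p7) — ~p8 is true.
  10. (p5 \/ ~p10 \/ p6) — p6 is true.
  11. (p3 \/ p4 \/ p8) — p4 is true.
  12. (p3 \/ ~p9 \/ p7) — p7 is true.
  13. (~p4 \/ p10 \/ ~p7) — p10 is true.
  14. (~p3 \/ p8 \/ ~p1) — ~p3 is true.
  15. (p10 \/ p7 \/ ~p1) — p10 is true.
  16. (~p5 \/ ~p10 \/ p1) — p1 is true.
  17. (p4 \/ p6 \/ ~p3) — p4 is true.
  18. (p9 \/ p2 \/ ~p1) — p9 is true.
  19. (p7 \/ ~p5 \/ ~p4) — ~p5 is true.
  20. (~p9 \/ ~p4 \/ ~p8) — ~p8 is true.
  21. (~p4 \/ ~p3 \/ ~p2) — ~p3 is true.
  22. (~p5 \/ ~p1 \/ ~p3) — ~p5 is true.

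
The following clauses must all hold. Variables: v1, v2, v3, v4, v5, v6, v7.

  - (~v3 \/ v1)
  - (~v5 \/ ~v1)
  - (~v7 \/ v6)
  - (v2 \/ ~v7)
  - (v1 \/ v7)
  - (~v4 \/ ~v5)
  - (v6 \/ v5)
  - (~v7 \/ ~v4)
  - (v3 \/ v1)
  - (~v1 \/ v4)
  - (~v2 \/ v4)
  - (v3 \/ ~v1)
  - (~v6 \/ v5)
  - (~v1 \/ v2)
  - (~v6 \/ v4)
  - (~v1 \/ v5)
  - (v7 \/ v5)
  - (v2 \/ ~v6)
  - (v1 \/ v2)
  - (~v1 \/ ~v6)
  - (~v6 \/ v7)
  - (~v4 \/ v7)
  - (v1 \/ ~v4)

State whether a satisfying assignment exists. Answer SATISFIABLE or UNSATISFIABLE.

UNSATISFIABLE

v1 = True:
  propagation gives v5=False; an empty clause results — contradiction.
v1 = False:
  propagation gives v3=False; an empty clause results — contradiction.
Every branch closes, so no satisfying assignment exists.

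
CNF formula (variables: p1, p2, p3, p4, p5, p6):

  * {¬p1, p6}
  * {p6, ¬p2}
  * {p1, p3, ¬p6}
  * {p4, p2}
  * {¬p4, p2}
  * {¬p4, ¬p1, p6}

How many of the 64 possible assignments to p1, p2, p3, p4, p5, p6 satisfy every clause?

Case analysis on p6 and p1:
  p6=1, p1=1: forces p2=1; p3, p4, p5 free → 2^3 = 8.
  p6=1, p1=0: remaining (p2,p3,p4,p5) ∈ {(1,1,0,0); (1,1,0,1); (1,1,1,0); (1,1,1,1)} — 4.
  p6=0, p1=1: a clause becomes empty — 0.
  p6=0, p1=0: a clause becomes empty — 0.
Total: 8 + 4 + 0 + 0 = 12.

12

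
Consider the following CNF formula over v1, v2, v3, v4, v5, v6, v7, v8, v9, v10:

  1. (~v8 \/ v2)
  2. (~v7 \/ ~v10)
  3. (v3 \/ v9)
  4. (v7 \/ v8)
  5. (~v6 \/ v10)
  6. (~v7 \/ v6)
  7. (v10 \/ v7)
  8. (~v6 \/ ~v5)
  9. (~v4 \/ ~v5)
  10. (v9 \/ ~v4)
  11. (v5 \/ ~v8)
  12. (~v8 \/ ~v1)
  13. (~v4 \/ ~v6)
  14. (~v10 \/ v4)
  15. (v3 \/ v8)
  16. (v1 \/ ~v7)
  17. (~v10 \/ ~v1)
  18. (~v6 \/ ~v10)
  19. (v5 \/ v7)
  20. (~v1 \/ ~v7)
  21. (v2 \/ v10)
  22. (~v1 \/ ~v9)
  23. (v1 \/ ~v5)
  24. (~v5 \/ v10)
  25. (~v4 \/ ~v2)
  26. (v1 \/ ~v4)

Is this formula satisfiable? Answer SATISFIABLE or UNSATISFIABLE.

v10 = True:
  propagation gives v7=False, v8=True, v2=True, v5=True; an empty clause results — contradiction.
v10 = False:
  propagation gives v6=False, v7=False; an empty clause results — contradiction.
Every branch closes, so no satisfying assignment exists.

UNSATISFIABLE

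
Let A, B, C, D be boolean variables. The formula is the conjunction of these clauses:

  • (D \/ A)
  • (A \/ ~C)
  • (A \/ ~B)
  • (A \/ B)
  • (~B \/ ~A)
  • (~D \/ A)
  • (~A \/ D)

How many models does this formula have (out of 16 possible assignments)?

2

The models are:
  A=1 B=0 C=0 D=1
  A=1 B=0 C=1 D=1
That's 2 in total.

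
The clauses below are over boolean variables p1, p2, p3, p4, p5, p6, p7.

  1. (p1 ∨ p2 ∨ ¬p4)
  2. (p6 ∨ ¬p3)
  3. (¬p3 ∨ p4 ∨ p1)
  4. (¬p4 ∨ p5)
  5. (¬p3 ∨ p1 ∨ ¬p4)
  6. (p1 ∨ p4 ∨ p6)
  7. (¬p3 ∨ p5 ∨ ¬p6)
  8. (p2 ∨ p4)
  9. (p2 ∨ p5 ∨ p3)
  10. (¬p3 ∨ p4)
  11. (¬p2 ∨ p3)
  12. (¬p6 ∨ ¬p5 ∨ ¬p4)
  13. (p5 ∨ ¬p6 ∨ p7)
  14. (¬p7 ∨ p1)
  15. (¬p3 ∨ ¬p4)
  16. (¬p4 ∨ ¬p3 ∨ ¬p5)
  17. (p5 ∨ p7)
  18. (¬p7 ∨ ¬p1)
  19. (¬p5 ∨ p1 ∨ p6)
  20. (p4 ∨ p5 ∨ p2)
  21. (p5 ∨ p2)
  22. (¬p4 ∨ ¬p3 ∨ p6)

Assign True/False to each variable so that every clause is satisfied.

p1=T, p2=F, p3=F, p4=T, p5=T, p6=F, p7=F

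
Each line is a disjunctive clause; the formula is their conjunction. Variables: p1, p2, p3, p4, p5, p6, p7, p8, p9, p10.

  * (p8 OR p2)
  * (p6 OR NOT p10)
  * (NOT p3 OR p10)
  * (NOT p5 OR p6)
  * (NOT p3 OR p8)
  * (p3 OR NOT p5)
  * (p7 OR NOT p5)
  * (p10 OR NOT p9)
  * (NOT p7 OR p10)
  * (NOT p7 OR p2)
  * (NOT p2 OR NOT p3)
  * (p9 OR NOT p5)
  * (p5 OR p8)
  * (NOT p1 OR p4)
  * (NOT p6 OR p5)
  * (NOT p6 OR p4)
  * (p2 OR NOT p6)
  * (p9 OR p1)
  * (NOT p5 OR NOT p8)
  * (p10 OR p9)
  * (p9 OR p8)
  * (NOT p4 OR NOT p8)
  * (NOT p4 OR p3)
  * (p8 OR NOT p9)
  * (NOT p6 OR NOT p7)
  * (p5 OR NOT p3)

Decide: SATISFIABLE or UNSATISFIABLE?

UNSATISFIABLE

p5 = True:
  propagation gives p6=True, p3=True, p10=True, p8=True; an empty clause results — contradiction.
p5 = False:
  propagation gives p8=True, p6=False, p10=False, p3=False; an empty clause results — contradiction.
Every branch closes, so no satisfying assignment exists.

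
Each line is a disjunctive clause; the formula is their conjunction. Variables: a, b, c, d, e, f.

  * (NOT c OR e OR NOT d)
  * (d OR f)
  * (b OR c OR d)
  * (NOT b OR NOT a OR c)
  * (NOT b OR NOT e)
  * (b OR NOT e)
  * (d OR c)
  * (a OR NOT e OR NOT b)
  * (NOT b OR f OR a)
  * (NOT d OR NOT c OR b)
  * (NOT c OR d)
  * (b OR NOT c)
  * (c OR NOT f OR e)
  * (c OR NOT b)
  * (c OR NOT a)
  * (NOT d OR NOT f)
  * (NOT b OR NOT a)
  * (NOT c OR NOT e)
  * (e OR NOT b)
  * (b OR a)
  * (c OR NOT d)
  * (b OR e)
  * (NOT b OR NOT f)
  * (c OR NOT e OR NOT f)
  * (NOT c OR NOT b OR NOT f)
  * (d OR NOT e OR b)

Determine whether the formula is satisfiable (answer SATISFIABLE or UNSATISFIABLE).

UNSATISFIABLE

b = True:
  propagation gives e=False; an empty clause results — contradiction.
b = False:
  propagation gives e=False; an empty clause results — contradiction.
Every branch closes, so no satisfying assignment exists.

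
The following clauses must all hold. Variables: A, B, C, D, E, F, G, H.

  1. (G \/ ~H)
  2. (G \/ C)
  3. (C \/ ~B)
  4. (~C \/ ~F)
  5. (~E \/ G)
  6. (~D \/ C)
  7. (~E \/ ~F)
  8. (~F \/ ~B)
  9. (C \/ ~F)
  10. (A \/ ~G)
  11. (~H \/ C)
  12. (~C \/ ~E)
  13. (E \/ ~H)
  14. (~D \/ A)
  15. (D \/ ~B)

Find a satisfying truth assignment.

Pure literal: B appears only negated; assign B = False.
F occurs only negated in the remaining clauses — set F = False.
Try A = False.
  then G is forced to False.
  then H is forced to False.
  then C is forced to True.
  then E is forced to False.
  then D is forced to False.

A = False, B = False, C = True, D = False, E = False, F = False, G = False, H = False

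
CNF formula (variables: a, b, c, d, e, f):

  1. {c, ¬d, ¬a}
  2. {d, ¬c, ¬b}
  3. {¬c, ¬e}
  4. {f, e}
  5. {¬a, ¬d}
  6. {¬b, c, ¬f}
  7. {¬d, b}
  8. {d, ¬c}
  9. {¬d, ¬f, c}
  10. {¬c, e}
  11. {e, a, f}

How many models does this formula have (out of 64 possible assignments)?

9

Split on c, then d.
  c=1, d=1: a clause becomes empty — 0.
  c=1, d=0: a clause becomes empty — 0.
  c=0, d=1: remaining (a,b,e,f) ∈ {(0,1,1,0)} — 1.
  c=0, d=0: a free; 4 ways for (b,e,f) × 2^1 = 8.
Total: 0 + 0 + 1 + 8 = 9.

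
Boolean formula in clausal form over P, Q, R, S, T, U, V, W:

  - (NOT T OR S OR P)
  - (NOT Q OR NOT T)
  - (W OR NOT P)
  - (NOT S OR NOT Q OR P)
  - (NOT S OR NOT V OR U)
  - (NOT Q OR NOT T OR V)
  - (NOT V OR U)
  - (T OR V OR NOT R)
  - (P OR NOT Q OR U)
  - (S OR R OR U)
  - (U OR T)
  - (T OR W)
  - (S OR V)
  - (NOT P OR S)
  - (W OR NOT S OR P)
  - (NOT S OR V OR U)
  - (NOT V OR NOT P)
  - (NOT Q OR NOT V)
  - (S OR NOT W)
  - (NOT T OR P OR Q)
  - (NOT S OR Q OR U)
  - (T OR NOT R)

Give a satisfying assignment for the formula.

P = 1, Q = 0, R = 0, S = 1, T = 1, U = 1, V = 0, W = 1

Check each clause:
  1. (NOT T OR S OR P) — P is true.
  2. (NOT T OR NOT Q) — NOT Q is true.
  3. (NOT P OR W) — W is true.
  4. (NOT Q OR P OR NOT S) — P is true.
  5. (NOT V OR U OR NOT S) — NOT V is true.
  6. (NOT T OR NOT Q OR V) — NOT Q is true.
  7. (NOT V OR U) — NOT V is true.
  8. (NOT R OR V OR T) — NOT R is true.
  9. (P OR U OR NOT Q) — P is true.
  10. (R OR S OR U) — S is true.
  11. (U OR T) — T is true.
  12. (T OR W) — W is true.
  13. (S OR V) — S is true.
  14. (NOT P OR S) — S is true.
  15. (W OR P OR NOT S) — W is true.
  16. (V OR NOT S OR U) — U is true.
  17. (NOT P OR NOT V) — NOT V is true.
  18. (NOT Q OR NOT V) — NOT V is true.
  19. (S OR NOT W) — S is true.
  20. (Q OR NOT T OR P) — P is true.
  21. (NOT S OR Q OR U) — U is true.
  22. (NOT R OR T) — T is true.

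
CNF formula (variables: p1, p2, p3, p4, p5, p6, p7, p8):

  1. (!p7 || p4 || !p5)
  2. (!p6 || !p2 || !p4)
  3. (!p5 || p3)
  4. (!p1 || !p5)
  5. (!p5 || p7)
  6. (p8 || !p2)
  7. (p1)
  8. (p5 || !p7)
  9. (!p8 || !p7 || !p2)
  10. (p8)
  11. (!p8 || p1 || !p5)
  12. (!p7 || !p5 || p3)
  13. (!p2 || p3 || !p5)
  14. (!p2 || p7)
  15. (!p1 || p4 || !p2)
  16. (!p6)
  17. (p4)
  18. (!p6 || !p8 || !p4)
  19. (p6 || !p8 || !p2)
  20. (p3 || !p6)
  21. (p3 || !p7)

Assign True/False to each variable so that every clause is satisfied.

The clause (p1) is unit: p1 must be True.
The clause (!p5) is unit: p5 must be False.
The clause (!p7) is unit: p7 must be False.
Unit propagation: (p8) forces p8 = True.
Unit propagation: (!p2) forces p2 = False.
(!p6) is a unit clause, so p6 = False.
(p4) is a unit clause, so p4 = True.
p3 is now unconstrained; take p3 = True.

p1=True  p2=False  p3=True  p4=True  p5=False  p6=False  p7=False  p8=True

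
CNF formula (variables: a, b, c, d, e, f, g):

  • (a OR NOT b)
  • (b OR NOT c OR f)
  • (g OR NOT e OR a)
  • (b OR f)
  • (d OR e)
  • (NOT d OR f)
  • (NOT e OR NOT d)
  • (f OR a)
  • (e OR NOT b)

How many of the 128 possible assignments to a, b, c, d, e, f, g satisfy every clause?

Case analysis on b and e:
  b=T, e=T: forces a=T; d=F; c, f, g free → 2^3 = 8.
  b=T, e=F: a clause becomes empty — 0.
  b=F, e=T: c free; 3 ways for (a,d,f,g) × 2^1 = 6.
  b=F, e=F: forces d=T; f=T; a, c, g free → 2^3 = 8.
Total: 8 + 0 + 6 + 8 = 22.

22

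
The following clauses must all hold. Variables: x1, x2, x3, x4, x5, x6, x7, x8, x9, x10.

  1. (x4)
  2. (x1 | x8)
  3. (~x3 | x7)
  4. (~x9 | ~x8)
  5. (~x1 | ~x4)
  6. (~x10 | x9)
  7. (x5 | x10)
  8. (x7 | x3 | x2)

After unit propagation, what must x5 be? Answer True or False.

(x4) is a unit clause: x4 = True.
From (~x4 | ~x1) and x4 = True: x1 = False.
From (x1 | x8) and x1 = False: x8 = True.
(~x9 | ~x8) with x8 = True leaves only ~x9, so x9 = False.
From (x9 | ~x10) and x9 = False: x10 = False.
(x5 | x10): since x10 = False, the clause reduces to (x5). x5 = True.

True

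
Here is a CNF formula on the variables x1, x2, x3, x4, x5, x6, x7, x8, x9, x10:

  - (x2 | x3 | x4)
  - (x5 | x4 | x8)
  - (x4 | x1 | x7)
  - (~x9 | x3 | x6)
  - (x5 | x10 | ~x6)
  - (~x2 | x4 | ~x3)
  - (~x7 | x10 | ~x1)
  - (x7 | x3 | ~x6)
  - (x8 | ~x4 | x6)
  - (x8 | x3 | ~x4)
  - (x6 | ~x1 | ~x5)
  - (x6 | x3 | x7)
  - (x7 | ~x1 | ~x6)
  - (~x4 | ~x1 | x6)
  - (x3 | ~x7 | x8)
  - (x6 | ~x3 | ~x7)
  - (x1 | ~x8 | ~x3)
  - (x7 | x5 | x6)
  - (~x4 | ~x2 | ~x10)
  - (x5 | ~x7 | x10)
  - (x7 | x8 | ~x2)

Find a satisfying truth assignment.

x1=T  x2=T  x3=F  x4=F  x5=F  x6=T  x7=T  x8=T  x9=T  x10=T

Branch on x1: take x1 = True.
Set x2 = True and propagate.
Branch on x3: take x3 = False.
For the remaining variables, x4 = False, x5 = False, x6 = True, x7 = True, x8 = True, x9 = True, x10 = True works.
Every clause has at least one true literal under this assignment.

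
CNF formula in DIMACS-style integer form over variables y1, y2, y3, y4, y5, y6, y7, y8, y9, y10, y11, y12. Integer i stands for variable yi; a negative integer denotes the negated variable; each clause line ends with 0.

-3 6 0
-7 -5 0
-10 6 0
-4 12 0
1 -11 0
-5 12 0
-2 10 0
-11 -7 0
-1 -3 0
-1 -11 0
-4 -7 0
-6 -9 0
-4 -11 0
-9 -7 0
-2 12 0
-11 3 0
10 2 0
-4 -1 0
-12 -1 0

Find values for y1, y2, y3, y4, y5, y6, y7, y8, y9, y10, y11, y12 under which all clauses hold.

y1=False  y2=False  y3=True  y4=False  y5=False  y6=True  y7=False  y8=False  y9=False  y10=True  y11=False  y12=True

y4 occurs only negated in the remaining clauses — set y4 = False.
y5 occurs only negated in the remaining clauses — set y5 = False.
Set y1 = False and propagate.
  then y11 is forced to False.
Try y2 = False.
  then y10 is forced to True.
  then y6 is forced to True.
  then y9 is forced to False.
y3, y7, y8, y12 are now unconstrained; take y3 = True, y7 = False, y8 = False, y12 = True.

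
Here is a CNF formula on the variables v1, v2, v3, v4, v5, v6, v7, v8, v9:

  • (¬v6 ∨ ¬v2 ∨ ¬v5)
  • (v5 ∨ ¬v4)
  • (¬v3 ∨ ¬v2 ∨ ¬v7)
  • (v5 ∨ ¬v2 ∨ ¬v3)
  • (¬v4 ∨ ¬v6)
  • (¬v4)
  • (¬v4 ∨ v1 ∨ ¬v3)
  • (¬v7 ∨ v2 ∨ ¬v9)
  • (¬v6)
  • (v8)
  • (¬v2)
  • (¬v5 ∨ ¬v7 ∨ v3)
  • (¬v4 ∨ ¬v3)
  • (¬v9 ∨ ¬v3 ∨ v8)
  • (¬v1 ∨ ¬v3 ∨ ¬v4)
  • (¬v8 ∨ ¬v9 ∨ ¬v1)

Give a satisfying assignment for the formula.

Unit propagation: (¬v4) forces v4 = False.
The clause (¬v6) is unit: v6 must be False.
Unit propagation: (v8) forces v8 = True.
Unit propagation: (¬v2) forces v2 = False.
Pure literal: v1 appears only negated; assign v1 = False.
Pure literal: v3 appears only positively; assign v3 = True.
Try v7 = True.
  then v9 is forced to False.
v5 is now unconstrained; take v5 = True.
Check each clause:
  1. (¬v6 ∨ ¬v5 ∨ ¬v2) — ¬v6 is true.
  2. (¬v4 ∨ v5) — ¬v4 is true.
  3. (¬v7 ∨ ¬v2 ∨ ¬v3) — ¬v2 is true.
  4. (¬v3 ∨ ¬v2 ∨ v5) — v5 is true.
  5. (¬v4 ∨ ¬v6) — ¬v6 is true.
  6. (¬v4) — ¬v4 is true.
  7. (¬v4 ∨ v1 ∨ ¬v3) — ¬v4 is true.
  8. (¬v7 ∨ ¬v9 ∨ v2) — ¬v9 is true.
  9. (¬v6) — ¬v6 is true.
  10. (v8) — v8 is true.
  11. (¬v2) — ¬v2 is true.
  12. (¬v5 ∨ ¬v7 ∨ v3) — v3 is true.
  13. (¬v3 ∨ ¬v4) — ¬v4 is true.
  14. (¬v3 ∨ ¬v9 ∨ v8) — v8 is true.
  15. (¬v1 ∨ ¬v3 ∨ ¬v4) — ¬v4 is true.
  16. (¬v1 ∨ ¬v8 ∨ ¬v9) — ¬v1 is true.

v1=0, v2=0, v3=1, v4=0, v5=1, v6=0, v7=1, v8=1, v9=0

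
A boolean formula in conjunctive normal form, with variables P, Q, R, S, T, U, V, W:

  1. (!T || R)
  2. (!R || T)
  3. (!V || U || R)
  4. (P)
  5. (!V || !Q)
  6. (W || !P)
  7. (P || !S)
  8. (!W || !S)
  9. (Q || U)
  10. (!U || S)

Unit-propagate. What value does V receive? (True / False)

False

(P) stands alone — P = True.
(W || !P) with P = True leaves only W, so W = True.
In (!S || !W), !W is now false; !S must hold, so S = False.
(!U || S) with S = False leaves only !U, so U = False.
From (Q || U) and U = False: Q = True.
In (!V || !Q), !Q is now false; !V must hold, so V = False.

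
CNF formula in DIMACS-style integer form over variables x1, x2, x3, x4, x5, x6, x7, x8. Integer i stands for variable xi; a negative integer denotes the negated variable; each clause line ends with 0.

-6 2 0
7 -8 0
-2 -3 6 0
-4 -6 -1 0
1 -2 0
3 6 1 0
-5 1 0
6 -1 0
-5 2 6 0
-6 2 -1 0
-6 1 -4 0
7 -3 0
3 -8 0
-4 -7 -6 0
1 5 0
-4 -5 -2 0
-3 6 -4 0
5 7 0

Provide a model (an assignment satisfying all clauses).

x4 occurs only negated in the remaining clauses — set x4 = False.
Pure literal: x8 appears only negated; assign x8 = False.
Branch on x1: take x1 = True.
  then x6 is forced to True.
  then x2 is forced to True.
Try x3 = False.
The remaining clauses are satisfied by x5 = True, x7 = False.

x1=T  x2=T  x3=F  x4=F  x5=T  x6=T  x7=F  x8=F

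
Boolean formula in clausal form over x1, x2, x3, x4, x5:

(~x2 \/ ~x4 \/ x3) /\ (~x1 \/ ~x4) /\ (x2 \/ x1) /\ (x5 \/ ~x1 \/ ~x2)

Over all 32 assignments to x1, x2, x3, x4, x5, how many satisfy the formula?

12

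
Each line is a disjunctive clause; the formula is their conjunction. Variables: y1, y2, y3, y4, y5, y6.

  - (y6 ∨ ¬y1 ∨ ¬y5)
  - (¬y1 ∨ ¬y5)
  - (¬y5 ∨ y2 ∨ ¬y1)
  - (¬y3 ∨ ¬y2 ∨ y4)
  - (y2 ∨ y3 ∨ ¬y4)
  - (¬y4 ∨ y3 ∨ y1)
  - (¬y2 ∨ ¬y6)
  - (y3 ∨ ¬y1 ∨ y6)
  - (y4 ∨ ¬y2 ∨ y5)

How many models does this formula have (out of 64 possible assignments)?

21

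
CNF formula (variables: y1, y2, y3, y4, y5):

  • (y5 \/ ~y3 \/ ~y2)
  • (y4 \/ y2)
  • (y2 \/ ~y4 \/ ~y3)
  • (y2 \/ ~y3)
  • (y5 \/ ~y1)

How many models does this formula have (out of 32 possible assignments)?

Case analysis on y2 and y3:
  y2=1, y3=1: remaining (y1,y4,y5) ∈ {(0,0,1); (0,1,1); (1,0,1); (1,1,1)} — 4.
  y2=1, y3=0: y4 free; 3 ways for (y1,y5) × 2^1 = 6.
  y2=0, y3=1: a clause becomes empty — 0.
  y2=0, y3=0: remaining (y1,y4,y5) ∈ {(0,1,0); (0,1,1); (1,1,1)} — 3.
Total: 4 + 6 + 0 + 3 = 13.

13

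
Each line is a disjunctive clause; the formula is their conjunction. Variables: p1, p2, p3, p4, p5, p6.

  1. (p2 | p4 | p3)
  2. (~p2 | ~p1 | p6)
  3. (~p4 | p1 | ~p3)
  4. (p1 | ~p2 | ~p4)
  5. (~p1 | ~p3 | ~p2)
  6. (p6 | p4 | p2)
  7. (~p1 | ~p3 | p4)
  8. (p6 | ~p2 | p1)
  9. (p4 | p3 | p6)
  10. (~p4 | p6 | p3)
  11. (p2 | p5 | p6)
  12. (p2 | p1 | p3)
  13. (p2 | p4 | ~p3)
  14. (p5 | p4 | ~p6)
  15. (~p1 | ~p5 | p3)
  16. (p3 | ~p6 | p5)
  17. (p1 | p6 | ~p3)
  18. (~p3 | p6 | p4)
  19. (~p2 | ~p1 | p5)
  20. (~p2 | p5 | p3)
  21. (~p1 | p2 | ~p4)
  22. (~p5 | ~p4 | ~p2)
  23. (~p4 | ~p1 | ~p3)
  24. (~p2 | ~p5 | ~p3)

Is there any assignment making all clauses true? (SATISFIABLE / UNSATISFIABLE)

SATISFIABLE

Branch on p1: take p1 = False.
For the remaining variables, p2 = True, p3 = False, p4 = False, p5 = True, p6 = True works.
So p1=0  p2=1  p3=0  p4=0  p5=1  p6=1 is a satisfying assignment.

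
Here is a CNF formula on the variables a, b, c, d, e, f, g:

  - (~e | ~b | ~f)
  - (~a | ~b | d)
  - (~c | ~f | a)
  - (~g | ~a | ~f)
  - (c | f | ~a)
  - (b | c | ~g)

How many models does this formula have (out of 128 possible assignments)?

58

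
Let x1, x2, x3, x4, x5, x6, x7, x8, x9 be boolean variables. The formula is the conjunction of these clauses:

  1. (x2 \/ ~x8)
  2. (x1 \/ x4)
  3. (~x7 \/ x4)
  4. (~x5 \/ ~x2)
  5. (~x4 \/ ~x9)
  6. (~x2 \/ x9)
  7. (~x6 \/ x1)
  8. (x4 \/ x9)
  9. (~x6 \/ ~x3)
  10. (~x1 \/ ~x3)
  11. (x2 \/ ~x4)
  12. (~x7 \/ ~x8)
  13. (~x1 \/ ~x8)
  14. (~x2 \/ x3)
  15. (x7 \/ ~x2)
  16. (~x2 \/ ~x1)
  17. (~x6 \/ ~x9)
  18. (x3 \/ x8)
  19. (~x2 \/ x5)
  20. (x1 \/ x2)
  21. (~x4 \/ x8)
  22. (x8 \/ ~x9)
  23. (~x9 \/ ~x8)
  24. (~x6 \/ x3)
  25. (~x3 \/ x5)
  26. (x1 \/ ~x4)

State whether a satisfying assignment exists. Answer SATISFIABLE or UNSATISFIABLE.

UNSATISFIABLE

x2 = True:
  propagation gives x5=False; an empty clause results — contradiction.
x2 = False:
  propagation gives x8=False, x4=False, x1=True, x7=False; an empty clause results — contradiction.
Every branch closes, so no satisfying assignment exists.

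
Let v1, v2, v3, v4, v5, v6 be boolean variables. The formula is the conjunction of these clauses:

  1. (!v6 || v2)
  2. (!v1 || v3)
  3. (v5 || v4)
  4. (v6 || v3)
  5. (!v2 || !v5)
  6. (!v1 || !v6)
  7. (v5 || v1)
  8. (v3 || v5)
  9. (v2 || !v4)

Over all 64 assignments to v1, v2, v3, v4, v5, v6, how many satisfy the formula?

3

Satisfying assignments:
  v1=F v2=F v3=T v4=F v5=T v6=F
  v1=T v2=F v3=T v4=F v5=T v6=F
  v1=T v2=T v3=T v4=T v5=F v6=F
That's 3 in total.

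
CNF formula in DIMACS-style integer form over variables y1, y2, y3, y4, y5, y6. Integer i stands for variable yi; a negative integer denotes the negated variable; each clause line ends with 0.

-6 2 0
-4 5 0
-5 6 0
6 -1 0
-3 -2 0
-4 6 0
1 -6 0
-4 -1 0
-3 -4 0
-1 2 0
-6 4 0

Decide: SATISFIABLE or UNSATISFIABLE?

y3 occurs only negated in the remaining clauses — set y3 = False.
Try y1 = False.
  then y6 is forced to False.
  then y5 is forced to False.
  then y4 is forced to False.
y2 is now unconstrained; take y2 = True.
Every clause has at least one true literal under this assignment.
So y1 = 0, y2 = 1, y3 = 0, y4 = 0, y5 = 0, y6 = 0 is a satisfying assignment.

SATISFIABLE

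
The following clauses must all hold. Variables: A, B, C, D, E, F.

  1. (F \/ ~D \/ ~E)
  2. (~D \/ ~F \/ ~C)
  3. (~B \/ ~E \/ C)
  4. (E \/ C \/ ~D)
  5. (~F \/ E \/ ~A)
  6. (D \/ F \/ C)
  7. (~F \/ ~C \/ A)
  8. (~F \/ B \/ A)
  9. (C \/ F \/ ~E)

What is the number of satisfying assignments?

Case analysis on F and C:
  F=1, C=1: remaining (A,B,D,E) ∈ {(1,0,0,1); (1,1,0,1)} — 2.
  F=1, C=0: remaining (A,B,D,E) ∈ {(0,1,0,0); (1,0,0,1); (1,0,1,1)} — 3.
  F=0, C=1: A, B free; 3 ways for (D,E) × 2^2 = 12.
  F=0, C=0: a clause becomes empty — 0.
Total: 2 + 3 + 12 + 0 = 17.

17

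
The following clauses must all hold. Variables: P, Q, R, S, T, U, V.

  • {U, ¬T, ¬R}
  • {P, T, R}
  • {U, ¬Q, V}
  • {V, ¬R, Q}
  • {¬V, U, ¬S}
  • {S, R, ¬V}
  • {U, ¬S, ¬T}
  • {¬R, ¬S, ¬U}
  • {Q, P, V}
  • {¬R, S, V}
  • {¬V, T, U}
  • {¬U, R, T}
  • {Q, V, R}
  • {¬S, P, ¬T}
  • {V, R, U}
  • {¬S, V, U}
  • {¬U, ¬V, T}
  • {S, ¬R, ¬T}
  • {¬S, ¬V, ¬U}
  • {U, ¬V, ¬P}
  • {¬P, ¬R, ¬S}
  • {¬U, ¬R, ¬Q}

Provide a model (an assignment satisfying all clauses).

P=T, Q=T, R=F, S=T, T=T, U=T, V=F

Check each clause:
  1. {¬R, ¬T, U} — ¬R is true.
  2. {T, P, R} — P is true.
  3. {V, U, ¬Q} — U is true.
  4. {Q, V, ¬R} — Q is true.
  5. {U, ¬S, ¬V} — ¬V is true.
  6. {R, ¬V, S} — ¬V is true.
  7. {¬T, U, ¬S} — U is true.
  8. {¬R, ¬S, ¬U} — ¬R is true.
  9. {P, V, Q} — P is true.
  10. {S, V, ¬R} — S is true.
  11. {T, U, ¬V} — ¬V is true.
  12. {¬U, R, T} — T is true.
  13. {R, V, Q} — Q is true.
  14. {P, ¬T, ¬S} — P is true.
  15. {R, V, U} — U is true.
  16. {¬S, U, V} — U is true.
  17. {T, ¬U, ¬V} — ¬V is true.
  18. {S, ¬R, ¬T} — S is true.
  19. {¬V, ¬S, ¬U} — ¬V is true.
  20. {U, ¬V, ¬P} — ¬V is true.
  21. {¬R, ¬P, ¬S} — ¬R is true.
  22. {¬Q, ¬U, ¬R} — ¬R is true.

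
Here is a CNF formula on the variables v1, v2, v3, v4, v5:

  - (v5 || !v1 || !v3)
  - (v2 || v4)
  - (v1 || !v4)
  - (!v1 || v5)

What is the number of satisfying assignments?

10

Split on v1, then v4.
  v1=1, v4=1: remaining (v2,v3,v5) ∈ {(0,0,1); (0,1,1); (1,0,1); (1,1,1)} — 4.
  v1=1, v4=0: remaining (v2,v3,v5) ∈ {(1,0,1); (1,1,1)} — 2.
  v1=0, v4=1: a clause becomes empty — 0.
  v1=0, v4=0: remaining (v2,v3,v5) ∈ {(1,0,0); (1,0,1); (1,1,0); (1,1,1)} — 4.
Total: 4 + 2 + 0 + 4 = 10.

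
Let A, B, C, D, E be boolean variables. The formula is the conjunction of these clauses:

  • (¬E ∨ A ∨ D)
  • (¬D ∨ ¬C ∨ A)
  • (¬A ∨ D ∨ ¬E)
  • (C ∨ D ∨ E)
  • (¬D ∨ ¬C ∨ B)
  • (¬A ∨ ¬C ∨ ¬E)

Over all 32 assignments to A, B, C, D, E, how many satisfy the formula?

Split on D, then A.
  D=T, A=T: 5 of the 8 assignments to (B,C,E) work.
  D=T, A=F: remaining (B,C,E) ∈ {(F,F,F); (F,F,T); (T,F,F); (T,F,T)} — 4.
  D=F, A=T: remaining (B,C,E) ∈ {(F,T,F); (T,T,F)} — 2.
  D=F, A=F: remaining (B,C,E) ∈ {(F,T,F); (T,T,F)} — 2.
Total: 5 + 4 + 2 + 2 = 13.

13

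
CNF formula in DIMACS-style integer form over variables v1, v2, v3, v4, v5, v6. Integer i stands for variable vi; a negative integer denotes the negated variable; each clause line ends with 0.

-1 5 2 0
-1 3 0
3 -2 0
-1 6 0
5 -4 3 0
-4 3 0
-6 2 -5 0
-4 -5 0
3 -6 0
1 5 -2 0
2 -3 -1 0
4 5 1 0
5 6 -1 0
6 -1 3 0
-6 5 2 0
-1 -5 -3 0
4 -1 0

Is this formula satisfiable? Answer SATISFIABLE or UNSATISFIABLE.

SATISFIABLE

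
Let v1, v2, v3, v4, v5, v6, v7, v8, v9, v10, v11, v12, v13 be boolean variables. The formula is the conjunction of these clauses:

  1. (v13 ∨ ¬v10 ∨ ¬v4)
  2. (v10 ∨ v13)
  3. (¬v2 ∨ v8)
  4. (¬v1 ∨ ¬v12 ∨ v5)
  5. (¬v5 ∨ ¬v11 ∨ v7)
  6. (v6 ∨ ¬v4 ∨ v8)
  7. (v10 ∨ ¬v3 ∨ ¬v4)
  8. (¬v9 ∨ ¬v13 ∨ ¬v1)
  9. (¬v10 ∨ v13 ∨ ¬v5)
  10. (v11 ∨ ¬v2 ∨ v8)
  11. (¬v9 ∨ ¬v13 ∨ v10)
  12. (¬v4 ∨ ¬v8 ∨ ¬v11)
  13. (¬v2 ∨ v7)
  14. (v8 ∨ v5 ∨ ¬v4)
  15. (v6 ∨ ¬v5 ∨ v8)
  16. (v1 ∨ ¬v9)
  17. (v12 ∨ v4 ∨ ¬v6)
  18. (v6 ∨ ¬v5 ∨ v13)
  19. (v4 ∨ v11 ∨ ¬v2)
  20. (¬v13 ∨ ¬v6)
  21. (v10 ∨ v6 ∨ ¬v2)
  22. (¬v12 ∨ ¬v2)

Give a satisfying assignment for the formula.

v1 = True, v2 = False, v3 = False, v4 = True, v5 = False, v6 = False, v7 = True, v8 = True, v9 = False, v10 = True, v11 = False, v12 = False, v13 = True

Check each clause:
  1. (¬v10 ∨ v13 ∨ ¬v4) — v13 is true.
  2. (v13 ∨ v10) — v10 is true.
  3. (¬v2 ∨ v8) — v8 is true.
  4. (¬v12 ∨ ¬v1 ∨ v5) — ¬v12 is true.
  5. (¬v5 ∨ ¬v11 ∨ v7) — ¬v5 is true.
  6. (v8 ∨ ¬v4 ∨ v6) — v8 is true.
  7. (¬v3 ∨ v10 ∨ ¬v4) — v10 is true.
  8. (¬v9 ∨ ¬v13 ∨ ¬v1) — ¬v9 is true.
  9. (¬v5 ∨ v13 ∨ ¬v10) — ¬v5 is true.
  10. (v11 ∨ v8 ∨ ¬v2) — v8 is true.
  11. (¬v13 ∨ v10 ∨ ¬v9) — v10 is true.
  12. (¬v4 ∨ ¬v11 ∨ ¬v8) — ¬v11 is true.
  13. (v7 ∨ ¬v2) — ¬v2 is true.
  14. (v5 ∨ v8 ∨ ¬v4) — v8 is true.
  15. (v6 ∨ ¬v5 ∨ v8) — v8 is true.
  16. (v1 ∨ ¬v9) — v1 is true.
  17. (v12 ∨ v4 ∨ ¬v6) — ¬v6 is true.
  18. (¬v5 ∨ v13 ∨ v6) — ¬v5 is true.
  19. (v4 ∨ ¬v2 ∨ v11) — v4 is true.
  20. (¬v13 ∨ ¬v6) — ¬v6 is true.
  21. (¬v2 ∨ v10 ∨ v6) — v10 is true.
  22. (¬v2 ∨ ¬v12) — ¬v12 is true.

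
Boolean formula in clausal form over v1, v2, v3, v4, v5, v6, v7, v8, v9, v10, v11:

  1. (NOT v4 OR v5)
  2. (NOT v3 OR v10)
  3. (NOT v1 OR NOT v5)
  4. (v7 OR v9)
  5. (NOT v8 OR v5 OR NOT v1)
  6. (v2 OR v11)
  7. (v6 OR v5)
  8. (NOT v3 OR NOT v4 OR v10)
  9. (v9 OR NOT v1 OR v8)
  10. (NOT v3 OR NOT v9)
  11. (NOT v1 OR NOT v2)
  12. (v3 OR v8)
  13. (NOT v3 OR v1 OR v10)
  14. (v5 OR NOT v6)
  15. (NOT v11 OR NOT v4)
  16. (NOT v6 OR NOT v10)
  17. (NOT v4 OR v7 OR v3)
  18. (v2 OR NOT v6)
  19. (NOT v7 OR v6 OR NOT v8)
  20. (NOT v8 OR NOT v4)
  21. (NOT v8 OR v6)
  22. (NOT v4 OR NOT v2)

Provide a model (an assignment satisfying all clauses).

v1=False, v2=True, v3=False, v4=False, v5=True, v6=True, v7=True, v8=True, v9=False, v10=False, v11=False

Pure literal: v4 appears only negated; assign v4 = False.
Try v1 = False.
Set v2 = True and propagate.
Branch on v3: take v3 = False.
  then v8 is forced to True.
  then v6 is forced to True.
  then v5 is forced to True.
  then v10 is forced to False.
The remaining clauses are satisfied by v7 = True, v9 = False, v11 = False.
Every clause has at least one true literal under this assignment.
Check each clause:
  1. (NOT v4 OR v5) — NOT v4 is true.
  2. (v10 OR NOT v3) — NOT v3 is true.
  3. (NOT v1 OR NOT v5) — NOT v1 is true.
  4. (v9 OR v7) — v7 is true.
  5. (NOT v1 OR v5 OR NOT v8) — v5 is true.
  6. (v2 OR v11) — v2 is true.
  7. (v5 OR v6) — v5 is true.
  8. (NOT v3 OR NOT v4 OR v10) — NOT v4 is true.
  9. (v8 OR v9 OR NOT v1) — v8 is true.
  10. (NOT v3 OR NOT v9) — NOT v3 is true.
  11. (NOT v2 OR NOT v1) — NOT v1 is true.
  12. (v8 OR v3) — v8 is true.
  13. (NOT v3 OR v10 OR v1) — NOT v3 is true.
  14. (NOT v6 OR v5) — v5 is true.
  15. (NOT v11 OR NOT v4) — NOT v4 is true.
  16. (NOT v6 OR NOT v10) — NOT v10 is true.
  17. (v7 OR v3 OR NOT v4) — NOT v4 is true.
  18. (NOT v6 OR v2) — v2 is true.
  19. (v6 OR NOT v8 OR NOT v7) — v6 is true.
  20. (NOT v4 OR NOT v8) — NOT v4 is true.
  21. (v6 OR NOT v8) — v6 is true.
  22. (NOT v2 OR NOT v4) — NOT v4 is true.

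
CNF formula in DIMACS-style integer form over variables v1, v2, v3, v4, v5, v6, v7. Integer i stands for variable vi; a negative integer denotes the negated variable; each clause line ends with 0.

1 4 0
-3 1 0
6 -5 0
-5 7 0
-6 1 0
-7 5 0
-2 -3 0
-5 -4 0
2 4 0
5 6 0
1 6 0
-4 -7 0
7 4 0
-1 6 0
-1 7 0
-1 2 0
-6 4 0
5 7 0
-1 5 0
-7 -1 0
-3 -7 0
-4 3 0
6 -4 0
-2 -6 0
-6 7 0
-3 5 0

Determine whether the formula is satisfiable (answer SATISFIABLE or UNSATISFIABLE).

UNSATISFIABLE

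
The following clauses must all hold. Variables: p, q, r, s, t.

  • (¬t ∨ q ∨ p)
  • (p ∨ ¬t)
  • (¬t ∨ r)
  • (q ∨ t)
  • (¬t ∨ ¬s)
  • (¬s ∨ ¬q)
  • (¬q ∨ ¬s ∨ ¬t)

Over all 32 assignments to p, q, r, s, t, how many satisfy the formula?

6

Satisfying assignments:
  p=F q=T r=F s=F t=F
  p=F q=T r=T s=F t=F
  p=T q=F r=T s=F t=T
  p=T q=T r=F s=F t=F
  p=T q=T r=T s=F t=F
  p=T q=T r=T s=F t=T
Count: 6.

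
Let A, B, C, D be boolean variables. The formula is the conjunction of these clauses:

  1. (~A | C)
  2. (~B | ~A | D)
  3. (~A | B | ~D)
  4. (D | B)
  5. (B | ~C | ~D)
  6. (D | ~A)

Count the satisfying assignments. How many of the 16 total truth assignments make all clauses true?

6

The models are:
  A=F B=F C=F D=T
  A=F B=T C=F D=F
  A=F B=T C=F D=T
  A=F B=T C=T D=F
  A=F B=T C=T D=T
  A=T B=T C=T D=T
Count: 6.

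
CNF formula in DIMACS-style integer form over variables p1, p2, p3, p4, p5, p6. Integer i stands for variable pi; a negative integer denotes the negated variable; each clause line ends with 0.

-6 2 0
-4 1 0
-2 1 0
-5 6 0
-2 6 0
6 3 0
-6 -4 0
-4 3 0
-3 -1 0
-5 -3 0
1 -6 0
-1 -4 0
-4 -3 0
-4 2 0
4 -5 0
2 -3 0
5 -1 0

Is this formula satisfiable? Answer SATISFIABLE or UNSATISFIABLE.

UNSATISFIABLE

p4 = True:
  propagation gives p1=True; an empty clause results — contradiction.
p4 = False:
  propagation gives p5=False, p1=False, p2=False, p6=False; an empty clause results — contradiction.
Every branch closes, so no satisfying assignment exists.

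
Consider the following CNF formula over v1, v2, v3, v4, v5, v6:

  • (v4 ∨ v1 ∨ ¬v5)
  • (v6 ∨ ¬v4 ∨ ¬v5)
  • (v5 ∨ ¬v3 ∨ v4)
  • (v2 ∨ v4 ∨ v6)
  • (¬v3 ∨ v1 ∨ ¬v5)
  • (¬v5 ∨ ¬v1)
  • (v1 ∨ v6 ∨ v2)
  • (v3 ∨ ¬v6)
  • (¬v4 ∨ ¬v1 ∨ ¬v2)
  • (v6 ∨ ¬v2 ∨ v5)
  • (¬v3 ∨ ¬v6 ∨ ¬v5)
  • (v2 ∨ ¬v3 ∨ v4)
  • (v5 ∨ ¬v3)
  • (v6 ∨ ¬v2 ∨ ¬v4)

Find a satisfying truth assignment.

v1=T, v2=F, v3=F, v4=T, v5=F, v6=F

Branch on v1: take v1 = True.
  then v5 is forced to False.
  then v3 is forced to False.
  then v6 is forced to False.
  then v2 is forced to False.
  then v4 is forced to True.
Every clause has at least one true literal under this assignment.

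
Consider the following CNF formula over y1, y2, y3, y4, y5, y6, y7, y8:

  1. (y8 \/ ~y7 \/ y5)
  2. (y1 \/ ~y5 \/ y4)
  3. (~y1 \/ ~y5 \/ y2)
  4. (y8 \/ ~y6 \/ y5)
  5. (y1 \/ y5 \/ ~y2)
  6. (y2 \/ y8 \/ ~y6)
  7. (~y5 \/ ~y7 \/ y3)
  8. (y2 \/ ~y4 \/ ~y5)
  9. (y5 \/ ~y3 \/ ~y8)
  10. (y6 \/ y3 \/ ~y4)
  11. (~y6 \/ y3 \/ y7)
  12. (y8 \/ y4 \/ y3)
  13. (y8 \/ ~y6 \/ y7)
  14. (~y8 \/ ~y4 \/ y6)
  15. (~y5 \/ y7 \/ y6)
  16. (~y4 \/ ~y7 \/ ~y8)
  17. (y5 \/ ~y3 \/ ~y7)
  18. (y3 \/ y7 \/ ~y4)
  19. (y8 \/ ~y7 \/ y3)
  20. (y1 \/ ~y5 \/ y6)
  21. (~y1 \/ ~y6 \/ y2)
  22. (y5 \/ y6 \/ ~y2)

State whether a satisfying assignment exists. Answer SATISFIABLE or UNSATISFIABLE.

Branch on y1: take y1 = True.
For the remaining variables, y2 = False, y3 = True, y4 = False, y5 = False, y6 = False, y7 = False, y8 = False works.
So y1 = True  y2 = False  y3 = True  y4 = False  y5 = False  y6 = False  y7 = False  y8 = False is a satisfying assignment.

SATISFIABLE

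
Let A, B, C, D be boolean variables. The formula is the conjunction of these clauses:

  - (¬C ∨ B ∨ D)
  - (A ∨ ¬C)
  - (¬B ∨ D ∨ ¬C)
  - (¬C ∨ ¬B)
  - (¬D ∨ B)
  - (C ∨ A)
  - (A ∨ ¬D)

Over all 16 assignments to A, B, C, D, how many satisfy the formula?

Satisfying assignments:
  A=1 B=0 C=0 D=0
  A=1 B=1 C=0 D=0
  A=1 B=1 C=0 D=1
Count: 3.

3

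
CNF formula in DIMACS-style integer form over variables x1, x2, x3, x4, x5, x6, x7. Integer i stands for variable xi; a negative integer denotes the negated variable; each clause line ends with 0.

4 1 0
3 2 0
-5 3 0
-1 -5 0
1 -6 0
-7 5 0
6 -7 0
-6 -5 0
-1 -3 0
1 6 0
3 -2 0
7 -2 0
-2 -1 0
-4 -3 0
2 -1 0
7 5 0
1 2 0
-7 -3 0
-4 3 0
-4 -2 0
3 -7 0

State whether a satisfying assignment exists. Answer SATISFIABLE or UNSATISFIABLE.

UNSATISFIABLE

x1 = True:
  propagation gives x5=False, x7=False; an empty clause results — contradiction.
x1 = False:
  propagation gives x4=True, x6=False; an empty clause results — contradiction.
Every branch closes, so no satisfying assignment exists.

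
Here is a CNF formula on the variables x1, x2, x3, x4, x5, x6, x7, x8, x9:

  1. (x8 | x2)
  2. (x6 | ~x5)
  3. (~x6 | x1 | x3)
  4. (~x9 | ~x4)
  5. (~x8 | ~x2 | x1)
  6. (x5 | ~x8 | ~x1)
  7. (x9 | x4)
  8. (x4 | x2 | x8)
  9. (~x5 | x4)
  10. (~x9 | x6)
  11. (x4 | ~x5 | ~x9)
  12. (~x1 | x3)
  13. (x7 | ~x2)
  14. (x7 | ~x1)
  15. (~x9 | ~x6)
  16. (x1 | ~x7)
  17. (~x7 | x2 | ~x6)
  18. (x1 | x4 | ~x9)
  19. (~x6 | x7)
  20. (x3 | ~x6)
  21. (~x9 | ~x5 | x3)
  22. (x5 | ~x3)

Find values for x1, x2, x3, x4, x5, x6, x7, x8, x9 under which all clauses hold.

x1=False, x2=False, x3=False, x4=True, x5=False, x6=False, x7=False, x8=True, x9=False

Try x1 = False.
  then x7 is forced to False.
  then x2 is forced to False.
  then x8 is forced to True.
  then x6 is forced to False.
  then x5 is forced to False.
  then x9 is forced to False.
  then x4 is forced to True.
  then x3 is forced to False.
Every clause has at least one true literal under this assignment.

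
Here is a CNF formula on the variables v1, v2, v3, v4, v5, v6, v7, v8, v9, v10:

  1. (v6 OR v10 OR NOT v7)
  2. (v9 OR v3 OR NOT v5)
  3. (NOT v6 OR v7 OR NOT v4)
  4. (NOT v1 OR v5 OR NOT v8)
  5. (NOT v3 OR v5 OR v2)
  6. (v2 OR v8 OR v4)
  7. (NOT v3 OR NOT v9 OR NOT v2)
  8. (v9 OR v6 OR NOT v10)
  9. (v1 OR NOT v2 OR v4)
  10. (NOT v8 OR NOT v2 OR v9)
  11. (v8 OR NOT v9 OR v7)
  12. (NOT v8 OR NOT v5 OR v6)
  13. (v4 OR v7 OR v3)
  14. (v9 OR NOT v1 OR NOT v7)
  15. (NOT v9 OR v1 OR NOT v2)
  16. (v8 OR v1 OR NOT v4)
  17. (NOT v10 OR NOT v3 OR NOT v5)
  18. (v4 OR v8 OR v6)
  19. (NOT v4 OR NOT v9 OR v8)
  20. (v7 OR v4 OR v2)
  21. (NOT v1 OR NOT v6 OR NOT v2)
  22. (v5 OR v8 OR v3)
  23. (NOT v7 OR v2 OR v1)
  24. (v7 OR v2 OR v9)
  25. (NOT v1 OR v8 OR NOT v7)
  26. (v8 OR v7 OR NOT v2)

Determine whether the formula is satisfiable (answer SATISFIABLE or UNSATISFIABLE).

SATISFIABLE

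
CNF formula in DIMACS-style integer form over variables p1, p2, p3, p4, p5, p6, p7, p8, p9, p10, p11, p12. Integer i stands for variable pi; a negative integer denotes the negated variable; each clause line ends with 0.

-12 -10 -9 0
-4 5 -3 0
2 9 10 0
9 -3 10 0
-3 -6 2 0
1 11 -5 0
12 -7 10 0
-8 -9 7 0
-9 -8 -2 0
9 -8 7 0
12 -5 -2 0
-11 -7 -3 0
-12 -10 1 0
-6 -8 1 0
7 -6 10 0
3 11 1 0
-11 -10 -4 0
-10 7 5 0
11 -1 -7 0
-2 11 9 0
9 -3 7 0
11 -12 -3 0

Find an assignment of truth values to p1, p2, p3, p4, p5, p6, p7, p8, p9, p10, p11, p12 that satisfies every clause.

p1=False  p2=False  p3=False  p4=True  p5=True  p6=True  p7=True  p8=False  p9=True  p10=False  p11=True  p12=True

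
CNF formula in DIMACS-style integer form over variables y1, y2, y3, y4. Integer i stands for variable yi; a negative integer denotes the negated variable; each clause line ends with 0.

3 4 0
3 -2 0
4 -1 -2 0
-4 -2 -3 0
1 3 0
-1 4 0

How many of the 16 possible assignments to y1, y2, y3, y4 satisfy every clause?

Satisfying assignments:
  y1=0 y2=0 y3=1 y4=0
  y1=0 y2=0 y3=1 y4=1
  y1=0 y2=1 y3=1 y4=0
  y1=1 y2=0 y3=0 y4=1
  y1=1 y2=0 y3=1 y4=1
That's 5 in total.

5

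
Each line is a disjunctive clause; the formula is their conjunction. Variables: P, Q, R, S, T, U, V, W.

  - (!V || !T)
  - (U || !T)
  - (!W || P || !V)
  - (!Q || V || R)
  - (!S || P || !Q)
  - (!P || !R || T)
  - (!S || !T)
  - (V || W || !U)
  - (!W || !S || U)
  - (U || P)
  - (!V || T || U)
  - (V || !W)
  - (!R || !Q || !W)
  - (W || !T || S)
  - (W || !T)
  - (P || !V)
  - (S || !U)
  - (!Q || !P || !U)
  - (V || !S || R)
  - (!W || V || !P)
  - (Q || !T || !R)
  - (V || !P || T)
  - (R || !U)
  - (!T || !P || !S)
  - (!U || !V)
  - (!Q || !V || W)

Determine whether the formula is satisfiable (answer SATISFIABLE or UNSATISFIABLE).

UNSATISFIABLE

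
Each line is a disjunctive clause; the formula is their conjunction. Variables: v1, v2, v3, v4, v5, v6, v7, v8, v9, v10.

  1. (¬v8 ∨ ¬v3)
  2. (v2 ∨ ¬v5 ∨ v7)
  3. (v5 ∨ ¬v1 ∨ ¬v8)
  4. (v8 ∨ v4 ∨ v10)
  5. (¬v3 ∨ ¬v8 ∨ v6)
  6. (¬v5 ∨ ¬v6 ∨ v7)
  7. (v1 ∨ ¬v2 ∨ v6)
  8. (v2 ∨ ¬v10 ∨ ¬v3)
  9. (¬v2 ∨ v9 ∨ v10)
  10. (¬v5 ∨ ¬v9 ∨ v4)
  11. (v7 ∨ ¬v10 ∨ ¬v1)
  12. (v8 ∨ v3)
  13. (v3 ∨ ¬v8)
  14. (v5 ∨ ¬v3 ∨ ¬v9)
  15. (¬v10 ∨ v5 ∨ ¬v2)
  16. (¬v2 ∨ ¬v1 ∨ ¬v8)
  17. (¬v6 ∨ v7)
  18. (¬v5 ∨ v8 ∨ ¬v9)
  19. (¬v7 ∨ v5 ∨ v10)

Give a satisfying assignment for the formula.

v1=F, v2=F, v3=T, v4=T, v5=F, v6=F, v7=F, v8=F, v9=F, v10=F

Check each clause:
  1. (¬v3 ∨ ¬v8) — ¬v8 is true.
  2. (¬v5 ∨ v2 ∨ v7) — ¬v5 is true.
  3. (v5 ∨ ¬v8 ∨ ¬v1) — ¬v8 is true.
  4. (v8 ∨ v4 ∨ v10) — v4 is true.
  5. (v6 ∨ ¬v8 ∨ ¬v3) — ¬v8 is true.
  6. (¬v6 ∨ v7 ∨ ¬v5) — ¬v6 is true.
  7. (v6 ∨ v1 ∨ ¬v2) — ¬v2 is true.
  8. (v2 ∨ ¬v3 ∨ ¬v10) — ¬v10 is true.
  9. (v10 ∨ v9 ∨ ¬v2) — ¬v2 is true.
  10. (¬v9 ∨ ¬v5 ∨ v4) — ¬v5 is true.
  11. (¬v10 ∨ v7 ∨ ¬v1) — ¬v10 is true.
  12. (v3 ∨ v8) — v3 is true.
  13. (¬v8 ∨ v3) — ¬v8 is true.
  14. (¬v9 ∨ ¬v3 ∨ v5) — ¬v9 is true.
  15. (¬v10 ∨ v5 ∨ ¬v2) — ¬v10 is true.
  16. (¬v8 ∨ ¬v1 ∨ ¬v2) — ¬v8 is true.
  17. (¬v6 ∨ v7) — ¬v6 is true.
  18. (¬v5 ∨ v8 ∨ ¬v9) — ¬v5 is true.
  19. (v5 ∨ ¬v7 ∨ v10) — ¬v7 is true.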